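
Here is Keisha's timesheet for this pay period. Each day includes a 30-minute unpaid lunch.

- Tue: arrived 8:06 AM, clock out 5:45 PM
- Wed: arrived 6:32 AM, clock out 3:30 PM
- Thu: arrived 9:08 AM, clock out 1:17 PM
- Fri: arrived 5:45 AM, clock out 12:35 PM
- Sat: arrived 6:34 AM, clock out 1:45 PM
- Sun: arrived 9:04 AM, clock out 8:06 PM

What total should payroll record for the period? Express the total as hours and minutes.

44 h 49 min

Tue: 8:06 AM–5:45 PM = 9 h 39 min; less 30 min break → 9 h 9 min
Wed: 6:32 AM–3:30 PM = 8 h 58 min; less 30 min break → 8 h 28 min
Thu: 9:08 AM–1:17 PM = 4 h 9 min; less 30 min break → 3 h 39 min
Fri: 5:45 AM–12:35 PM = 6 h 50 min; less 30 min break → 6 h 20 min
Sat: 6:34 AM–1:45 PM = 7 h 11 min; less 30 min break → 6 h 41 min
Sun: 9:04 AM–8:06 PM = 11 h 2 min; less 30 min break → 10 h 32 min
Total: 9 h 9 min + 8 h 28 min + 3 h 39 min + 6 h 20 min + 6 h 41 min + 10 h 32 min = 44 h 49 min.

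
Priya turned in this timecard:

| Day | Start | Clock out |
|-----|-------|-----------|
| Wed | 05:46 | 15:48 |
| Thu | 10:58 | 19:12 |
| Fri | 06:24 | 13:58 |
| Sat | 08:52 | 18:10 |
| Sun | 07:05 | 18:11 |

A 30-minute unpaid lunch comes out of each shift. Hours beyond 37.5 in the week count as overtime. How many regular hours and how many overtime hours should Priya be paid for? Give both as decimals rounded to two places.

Regular 37.50 hours, overtime 6.23 hours

Wed: 05:46–15:48 = 10 h 2 min; less 30 min break → 9 h 32 min
Thu: 10:58–19:12 = 8 h 14 min; less 30 min break → 7 h 44 min
Fri: 06:24–13:58 = 7 h 34 min; less 30 min break → 7 h 4 min
Sat: 08:52–18:10 = 9 h 18 min; less 30 min break → 8 h 48 min
Sun: 07:05–18:11 = 11 h 6 min; less 30 min break → 10 h 36 min
Total worked: 43 h 44 min = 43.73 h.
Threshold 37.5 h → overtime 6 h 14 min, regular 37 h 30 min.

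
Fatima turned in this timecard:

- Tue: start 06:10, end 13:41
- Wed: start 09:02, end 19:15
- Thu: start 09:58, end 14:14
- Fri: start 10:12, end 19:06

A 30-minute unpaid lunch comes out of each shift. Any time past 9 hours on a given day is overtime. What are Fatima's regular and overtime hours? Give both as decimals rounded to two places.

Regular 28.18 hours, overtime 0.72 hours

Tue: 06:10–13:41 = 7 h 31 min; less 30 min break → 7 h 1 min
Wed: 09:02–19:15 = 10 h 13 min; less 30 min break → 9 h 43 min
Thu: 09:58–14:14 = 4 h 16 min; less 30 min break → 3 h 46 min
Fri: 10:12–19:06 = 8 h 54 min; less 30 min break → 8 h 24 min
Tue reg 7 h 1 min / OT 0 h 0 min; Wed reg 9 h 0 min / OT 0 h 43 min; Thu reg 3 h 46 min / OT 0 h 0 min; Fri reg 8 h 24 min / OT 0 h 0 min.
Totals: regular 28 h 11 min, overtime 0 h 43 min.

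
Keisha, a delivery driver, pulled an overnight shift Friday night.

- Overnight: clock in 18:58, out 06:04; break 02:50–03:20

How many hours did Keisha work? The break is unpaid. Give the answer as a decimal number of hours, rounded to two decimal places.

Overnight: 18:58 → midnight = 5 h 2 min; midnight → 06:04 = 6 h 4 min; span 11 h 6 min; less 30 min break → 10 h 36 min

10.60 hours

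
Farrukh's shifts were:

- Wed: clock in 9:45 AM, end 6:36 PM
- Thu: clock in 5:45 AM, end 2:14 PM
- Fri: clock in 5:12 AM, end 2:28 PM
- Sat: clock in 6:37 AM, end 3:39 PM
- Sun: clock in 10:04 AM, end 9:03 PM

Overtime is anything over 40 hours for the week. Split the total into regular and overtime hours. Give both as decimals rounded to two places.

Regular 40.00 hours, overtime 6.62 hours

Wed: 9:45 AM–6:36 PM = 8 h 51 min
Thu: 5:45 AM–2:14 PM = 8 h 29 min
Fri: 5:12 AM–2:28 PM = 9 h 16 min
Sat: 6:37 AM–3:39 PM = 9 h 2 min
Sun: 10:04 AM–9:03 PM = 10 h 59 min
Total worked: 46 h 37 min = 46.62 h.
Threshold 40 h → overtime 6 h 37 min, regular 40 h 0 min.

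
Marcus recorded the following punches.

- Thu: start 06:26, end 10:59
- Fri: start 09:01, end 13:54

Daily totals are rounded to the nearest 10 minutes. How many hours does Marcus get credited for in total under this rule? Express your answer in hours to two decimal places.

Thu: 06:26–10:59 = 4 h 33 min → rounds to 4 h 30 min
Fri: 09:01–13:54 = 4 h 53 min → rounds to 4 h 50 min
Total credited: 9 h 20 min.

9.33 hours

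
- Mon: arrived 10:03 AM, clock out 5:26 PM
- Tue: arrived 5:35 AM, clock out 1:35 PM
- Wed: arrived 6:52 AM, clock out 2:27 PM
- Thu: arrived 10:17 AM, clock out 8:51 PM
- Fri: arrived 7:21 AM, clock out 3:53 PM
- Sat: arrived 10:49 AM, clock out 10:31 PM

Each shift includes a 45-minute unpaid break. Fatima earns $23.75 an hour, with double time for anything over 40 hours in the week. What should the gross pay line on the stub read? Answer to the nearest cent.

Mon: 10:03 AM–5:26 PM = 7 h 23 min; less 45 min break → 6 h 38 min
Tue: 5:35 AM–1:35 PM = 8 h 0 min; less 45 min break → 7 h 15 min
Wed: 6:52 AM–2:27 PM = 7 h 35 min; less 45 min break → 6 h 50 min
Thu: 10:17 AM–8:51 PM = 10 h 34 min; less 45 min break → 9 h 49 min
Fri: 7:21 AM–3:53 PM = 8 h 32 min; less 45 min break → 7 h 47 min
Sat: 10:49 AM–10:31 PM = 11 h 42 min; less 45 min break → 10 h 57 min
Total worked: 49 h 16 min = 2956 min.
Regular 40 h 0 min = 2400 min at $23.75/h; overtime 9 h 16 min = 556 min at $47.50/h.
Pay = (2400 × $23.75 + 556 × $47.50) ÷ 60 = $1390.17.

$1390.17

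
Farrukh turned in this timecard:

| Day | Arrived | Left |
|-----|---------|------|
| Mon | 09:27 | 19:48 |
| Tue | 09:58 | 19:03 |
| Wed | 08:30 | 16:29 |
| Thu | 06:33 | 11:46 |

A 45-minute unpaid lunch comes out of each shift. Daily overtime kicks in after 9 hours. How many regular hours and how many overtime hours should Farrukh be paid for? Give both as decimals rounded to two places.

Regular 29.03 hours, overtime 0.60 hours

Mon: 09:27–19:48 = 10 h 21 min; less 45 min break → 9 h 36 min
Tue: 09:58–19:03 = 9 h 5 min; less 45 min break → 8 h 20 min
Wed: 08:30–16:29 = 7 h 59 min; less 45 min break → 7 h 14 min
Thu: 06:33–11:46 = 5 h 13 min; less 45 min break → 4 h 28 min
Mon reg 9 h 0 min / OT 0 h 36 min; Tue reg 8 h 20 min / OT 0 h 0 min; Wed reg 7 h 14 min / OT 0 h 0 min; Thu reg 4 h 28 min / OT 0 h 0 min.
Totals: regular 29 h 2 min, overtime 0 h 36 min.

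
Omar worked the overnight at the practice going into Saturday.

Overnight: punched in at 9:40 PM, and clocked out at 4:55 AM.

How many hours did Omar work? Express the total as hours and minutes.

Overnight: 9:40 PM → midnight = 2 h 20 min; midnight → 4:55 AM = 4 h 55 min; span 7 h 15 min

7 h 15 min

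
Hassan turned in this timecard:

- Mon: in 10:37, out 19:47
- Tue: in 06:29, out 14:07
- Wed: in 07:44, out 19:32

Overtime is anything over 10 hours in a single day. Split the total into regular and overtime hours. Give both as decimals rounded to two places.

Regular 26.80 hours, overtime 1.80 hours

Mon: 10:37–19:47 = 9 h 10 min
Tue: 06:29–14:07 = 7 h 38 min
Wed: 07:44–19:32 = 11 h 48 min
Mon reg 9 h 10 min / OT 0 h 0 min; Tue reg 7 h 38 min / OT 0 h 0 min; Wed reg 10 h 0 min / OT 1 h 48 min.
Totals: regular 26 h 48 min, overtime 1 h 48 min.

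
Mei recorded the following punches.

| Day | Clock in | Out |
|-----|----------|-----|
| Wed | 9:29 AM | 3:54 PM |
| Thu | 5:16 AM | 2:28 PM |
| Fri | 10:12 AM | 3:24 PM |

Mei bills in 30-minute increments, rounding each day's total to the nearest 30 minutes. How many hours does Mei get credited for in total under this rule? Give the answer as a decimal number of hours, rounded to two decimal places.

20.50 hours

Wed: 9:29 AM–3:54 PM = 6 h 25 min → rounds to 6 h 30 min
Thu: 5:16 AM–2:28 PM = 9 h 12 min → rounds to 9 h 0 min
Fri: 10:12 AM–3:24 PM = 5 h 12 min → rounds to 5 h 0 min
Total credited: 20 h 30 min.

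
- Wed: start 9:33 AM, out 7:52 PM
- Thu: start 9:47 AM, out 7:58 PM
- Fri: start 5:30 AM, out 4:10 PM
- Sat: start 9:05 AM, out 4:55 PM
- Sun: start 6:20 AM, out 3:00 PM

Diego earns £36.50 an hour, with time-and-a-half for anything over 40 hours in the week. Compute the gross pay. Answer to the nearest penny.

£1879.75

Wed: 9:33 AM–7:52 PM = 10 h 19 min
Thu: 9:47 AM–7:58 PM = 10 h 11 min
Fri: 5:30 AM–4:10 PM = 10 h 40 min
Sat: 9:05 AM–4:55 PM = 7 h 50 min
Sun: 6:20 AM–3:00 PM = 8 h 40 min
Total worked: 47 h 40 min = 2860 min.
Regular 40 h 0 min = 2400 min at £36.50/h; overtime 7 h 40 min = 460 min at £54.75/h.
Pay = (2400 × £36.50 + 460 × £54.75) ÷ 60 = £1879.75.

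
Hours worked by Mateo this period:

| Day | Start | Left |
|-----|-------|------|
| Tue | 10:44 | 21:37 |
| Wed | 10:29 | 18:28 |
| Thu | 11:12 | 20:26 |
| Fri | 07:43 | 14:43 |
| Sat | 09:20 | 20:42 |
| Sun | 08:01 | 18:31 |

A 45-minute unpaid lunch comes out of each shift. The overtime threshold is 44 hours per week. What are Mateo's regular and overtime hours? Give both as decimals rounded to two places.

Regular 44.00 hours, overtime 8.47 hours

Tue: 10:44–21:37 = 10 h 53 min; less 45 min break → 10 h 8 min
Wed: 10:29–18:28 = 7 h 59 min; less 45 min break → 7 h 14 min
Thu: 11:12–20:26 = 9 h 14 min; less 45 min break → 8 h 29 min
Fri: 07:43–14:43 = 7 h 0 min; less 45 min break → 6 h 15 min
Sat: 09:20–20:42 = 11 h 22 min; less 45 min break → 10 h 37 min
Sun: 08:01–18:31 = 10 h 30 min; less 45 min break → 9 h 45 min
Total worked: 52 h 28 min = 52.47 h.
Threshold 44 h → overtime 8 h 28 min, regular 44 h 0 min.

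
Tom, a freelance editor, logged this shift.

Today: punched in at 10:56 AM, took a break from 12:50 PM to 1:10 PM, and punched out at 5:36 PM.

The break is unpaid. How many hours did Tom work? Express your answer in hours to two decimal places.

Today: 10:56 AM–5:36 PM = 6 h 40 min; less 20 min break → 6 h 20 min

6.33 hours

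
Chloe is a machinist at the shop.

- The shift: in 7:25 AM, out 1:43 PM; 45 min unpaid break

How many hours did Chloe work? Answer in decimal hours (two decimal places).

5.55 hours

The shift: 7:25 AM–1:43 PM = 6 h 18 min; less 45 min break → 5 h 33 min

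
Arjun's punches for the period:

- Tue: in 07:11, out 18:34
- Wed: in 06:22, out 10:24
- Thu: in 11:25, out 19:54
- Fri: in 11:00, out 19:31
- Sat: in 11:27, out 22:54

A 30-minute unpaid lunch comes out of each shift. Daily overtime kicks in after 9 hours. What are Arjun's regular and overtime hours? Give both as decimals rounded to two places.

Regular 37.53 hours, overtime 3.83 hours

Tue: 07:11–18:34 = 11 h 23 min; less 30 min break → 10 h 53 min
Wed: 06:22–10:24 = 4 h 2 min; less 30 min break → 3 h 32 min
Thu: 11:25–19:54 = 8 h 29 min; less 30 min break → 7 h 59 min
Fri: 11:00–19:31 = 8 h 31 min; less 30 min break → 8 h 1 min
Sat: 11:27–22:54 = 11 h 27 min; less 30 min break → 10 h 57 min
Tue reg 9 h 0 min / OT 1 h 53 min; Wed reg 3 h 32 min / OT 0 h 0 min; Thu reg 7 h 59 min / OT 0 h 0 min; Fri reg 8 h 1 min / OT 0 h 0 min; Sat reg 9 h 0 min / OT 1 h 57 min.
Totals: regular 37 h 32 min, overtime 3 h 50 min.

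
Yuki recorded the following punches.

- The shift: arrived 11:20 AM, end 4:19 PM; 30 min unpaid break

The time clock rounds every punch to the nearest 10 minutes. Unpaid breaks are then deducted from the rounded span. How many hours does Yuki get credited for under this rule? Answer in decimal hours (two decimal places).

4.50 hours

The shift: in 11:20 AM→11:20 AM, out 4:19 PM→4:20 PM; 5 h 0 min − 30 min = 4 h 30 min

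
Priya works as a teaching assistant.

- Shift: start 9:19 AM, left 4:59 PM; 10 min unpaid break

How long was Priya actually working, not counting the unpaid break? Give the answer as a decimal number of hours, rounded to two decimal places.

7.50 hours

Shift: 9:19 AM–4:59 PM = 7 h 40 min; less 10 min break → 7 h 30 min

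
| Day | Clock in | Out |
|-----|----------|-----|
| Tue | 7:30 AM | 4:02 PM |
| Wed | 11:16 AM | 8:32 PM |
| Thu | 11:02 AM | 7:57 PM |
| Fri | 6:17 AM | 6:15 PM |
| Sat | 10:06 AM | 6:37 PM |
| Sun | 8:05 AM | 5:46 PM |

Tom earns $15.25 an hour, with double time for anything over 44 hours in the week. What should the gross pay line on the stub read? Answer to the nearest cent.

Tue: 7:30 AM–4:02 PM = 8 h 32 min
Wed: 11:16 AM–8:32 PM = 9 h 16 min
Thu: 11:02 AM–7:57 PM = 8 h 55 min
Fri: 6:17 AM–6:15 PM = 11 h 58 min
Sat: 10:06 AM–6:37 PM = 8 h 31 min
Sun: 8:05 AM–5:46 PM = 9 h 41 min
Total worked: 56 h 53 min = 3413 min.
Regular 44 h 0 min = 2640 min at $15.25/h; overtime 12 h 53 min = 773 min at $30.50/h.
Pay = (2640 × $15.25 + 773 × $30.50) ÷ 60 = $1063.94.

$1063.94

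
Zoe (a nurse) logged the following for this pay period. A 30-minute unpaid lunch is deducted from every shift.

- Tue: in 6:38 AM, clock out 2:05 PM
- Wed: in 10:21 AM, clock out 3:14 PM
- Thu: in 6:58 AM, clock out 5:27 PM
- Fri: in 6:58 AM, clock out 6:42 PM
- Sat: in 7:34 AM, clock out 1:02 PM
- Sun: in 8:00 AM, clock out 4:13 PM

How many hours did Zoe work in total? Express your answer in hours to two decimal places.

Tue: 6:38 AM–2:05 PM = 7 h 27 min; less 30 min break → 6 h 57 min
Wed: 10:21 AM–3:14 PM = 4 h 53 min; less 30 min break → 4 h 23 min
Thu: 6:58 AM–5:27 PM = 10 h 29 min; less 30 min break → 9 h 59 min
Fri: 6:58 AM–6:42 PM = 11 h 44 min; less 30 min break → 11 h 14 min
Sat: 7:34 AM–1:02 PM = 5 h 28 min; less 30 min break → 4 h 58 min
Sun: 8:00 AM–4:13 PM = 8 h 13 min; less 30 min break → 7 h 43 min
Total: 6 h 57 min + 4 h 23 min + 9 h 59 min + 11 h 14 min + 4 h 58 min + 7 h 43 min = 45 h 14 min.

45.23 hours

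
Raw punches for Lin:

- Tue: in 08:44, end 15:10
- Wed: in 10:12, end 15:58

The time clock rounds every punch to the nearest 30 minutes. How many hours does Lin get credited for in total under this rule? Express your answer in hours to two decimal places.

12.50 hours

Tue: in 08:44→08:30, out 15:10→15:00; 6 h 30 min
Wed: in 10:12→10:00, out 15:58→16:00; 6 h 0 min
Total credited: 12 h 30 min.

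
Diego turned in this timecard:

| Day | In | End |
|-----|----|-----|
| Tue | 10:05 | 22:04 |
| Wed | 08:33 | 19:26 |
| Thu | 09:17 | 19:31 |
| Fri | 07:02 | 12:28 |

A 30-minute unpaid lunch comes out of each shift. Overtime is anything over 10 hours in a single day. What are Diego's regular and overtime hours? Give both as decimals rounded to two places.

Tue: 10:05–22:04 = 11 h 59 min; less 30 min break → 11 h 29 min
Wed: 08:33–19:26 = 10 h 53 min; less 30 min break → 10 h 23 min
Thu: 09:17–19:31 = 10 h 14 min; less 30 min break → 9 h 44 min
Fri: 07:02–12:28 = 5 h 26 min; less 30 min break → 4 h 56 min
Tue reg 10 h 0 min / OT 1 h 29 min; Wed reg 10 h 0 min / OT 0 h 23 min; Thu reg 9 h 44 min / OT 0 h 0 min; Fri reg 4 h 56 min / OT 0 h 0 min.
Totals: regular 34 h 40 min, overtime 1 h 52 min.

Regular 34.67 hours, overtime 1.87 hours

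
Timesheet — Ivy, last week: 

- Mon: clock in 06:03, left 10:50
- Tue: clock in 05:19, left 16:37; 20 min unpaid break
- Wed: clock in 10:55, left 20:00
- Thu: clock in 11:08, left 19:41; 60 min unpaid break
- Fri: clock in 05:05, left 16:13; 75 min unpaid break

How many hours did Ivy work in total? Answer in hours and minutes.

42 h 16 min

Mon: 06:03–10:50 = 4 h 47 min
Tue: 05:19–16:37 = 11 h 18 min; less 20 min break → 10 h 58 min
Wed: 10:55–20:00 = 9 h 5 min
Thu: 11:08–19:41 = 8 h 33 min; less 60 min break → 7 h 33 min
Fri: 05:05–16:13 = 11 h 8 min; less 75 min break → 9 h 53 min
Total: 4 h 47 min + 10 h 58 min + 9 h 5 min + 7 h 33 min + 9 h 53 min = 42 h 16 min.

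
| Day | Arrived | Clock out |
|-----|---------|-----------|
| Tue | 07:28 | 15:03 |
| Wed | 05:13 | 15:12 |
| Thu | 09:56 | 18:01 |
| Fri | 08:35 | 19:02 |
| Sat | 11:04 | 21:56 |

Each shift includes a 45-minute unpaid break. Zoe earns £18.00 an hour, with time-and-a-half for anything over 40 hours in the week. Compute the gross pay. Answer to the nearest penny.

Tue: 07:28–15:03 = 7 h 35 min; less 45 min break → 6 h 50 min
Wed: 05:13–15:12 = 9 h 59 min; less 45 min break → 9 h 14 min
Thu: 09:56–18:01 = 8 h 5 min; less 45 min break → 7 h 20 min
Fri: 08:35–19:02 = 10 h 27 min; less 45 min break → 9 h 42 min
Sat: 11:04–21:56 = 10 h 52 min; less 45 min break → 10 h 7 min
Total worked: 43 h 13 min = 2593 min.
Regular 40 h 0 min = 2400 min at £18.00/h; overtime 3 h 13 min = 193 min at £27.00/h.
Pay = (2400 × £18.00 + 193 × £27.00) ÷ 60 = £806.85.

£806.85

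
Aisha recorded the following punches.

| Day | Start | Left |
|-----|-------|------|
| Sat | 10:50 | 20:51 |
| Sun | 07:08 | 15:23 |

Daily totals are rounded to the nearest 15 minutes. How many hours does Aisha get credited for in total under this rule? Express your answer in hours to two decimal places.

Sat: 10:50–20:51 = 10 h 1 min → rounds to 10 h 0 min
Sun: 07:08–15:23 = 8 h 15 min → rounds to 8 h 15 min
Total credited: 18 h 15 min.

18.25 hours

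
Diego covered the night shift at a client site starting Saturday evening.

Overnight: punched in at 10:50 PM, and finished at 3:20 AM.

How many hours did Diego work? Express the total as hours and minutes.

4 h 30 min

Overnight: 10:50 PM → midnight = 1 h 10 min; midnight → 3:20 AM = 3 h 20 min; span 4 h 30 min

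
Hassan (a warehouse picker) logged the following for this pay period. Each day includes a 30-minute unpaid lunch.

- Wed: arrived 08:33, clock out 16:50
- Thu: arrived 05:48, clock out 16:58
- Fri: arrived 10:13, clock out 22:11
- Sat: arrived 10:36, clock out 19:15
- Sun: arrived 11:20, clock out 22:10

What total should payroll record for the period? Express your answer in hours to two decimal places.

48.40 hours

Wed: 08:33–16:50 = 8 h 17 min; less 30 min break → 7 h 47 min
Thu: 05:48–16:58 = 11 h 10 min; less 30 min break → 10 h 40 min
Fri: 10:13–22:11 = 11 h 58 min; less 30 min break → 11 h 28 min
Sat: 10:36–19:15 = 8 h 39 min; less 30 min break → 8 h 9 min
Sun: 11:20–22:10 = 10 h 50 min; less 30 min break → 10 h 20 min
Total: 7 h 47 min + 10 h 40 min + 11 h 28 min + 8 h 9 min + 10 h 20 min = 48 h 24 min.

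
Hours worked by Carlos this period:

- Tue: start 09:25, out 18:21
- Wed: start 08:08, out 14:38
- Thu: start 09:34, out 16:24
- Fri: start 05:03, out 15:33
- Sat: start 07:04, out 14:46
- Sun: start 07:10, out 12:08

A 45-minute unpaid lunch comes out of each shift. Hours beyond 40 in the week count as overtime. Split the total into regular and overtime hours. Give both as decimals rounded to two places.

Regular 40.00 hours, overtime 0.93 hours

Tue: 09:25–18:21 = 8 h 56 min; less 45 min break → 8 h 11 min
Wed: 08:08–14:38 = 6 h 30 min; less 45 min break → 5 h 45 min
Thu: 09:34–16:24 = 6 h 50 min; less 45 min break → 6 h 5 min
Fri: 05:03–15:33 = 10 h 30 min; less 45 min break → 9 h 45 min
Sat: 07:04–14:46 = 7 h 42 min; less 45 min break → 6 h 57 min
Sun: 07:10–12:08 = 4 h 58 min; less 45 min break → 4 h 13 min
Total worked: 40 h 56 min = 40.93 h.
Threshold 40 h → overtime 0 h 56 min, regular 40 h 0 min.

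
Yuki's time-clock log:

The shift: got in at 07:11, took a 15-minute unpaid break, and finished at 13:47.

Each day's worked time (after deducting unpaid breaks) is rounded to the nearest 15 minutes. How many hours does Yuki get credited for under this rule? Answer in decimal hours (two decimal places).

The shift: 07:11–13:47 = 6 h 36 min − 15 min = 6 h 21 min → rounds to 6 h 15 min

6.25 hours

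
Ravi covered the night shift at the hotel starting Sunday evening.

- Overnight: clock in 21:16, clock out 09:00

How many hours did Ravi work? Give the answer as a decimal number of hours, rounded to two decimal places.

Overnight: 21:16 → midnight = 2 h 44 min; midnight → 09:00 = 9 h 0 min; span 11 h 44 min

11.73 hours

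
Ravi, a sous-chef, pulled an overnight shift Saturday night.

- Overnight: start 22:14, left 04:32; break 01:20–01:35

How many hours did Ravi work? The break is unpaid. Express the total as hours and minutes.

6 h 3 min

Overnight: 22:14 → midnight = 1 h 46 min; midnight → 04:32 = 4 h 32 min; span 6 h 18 min; less 15 min break → 6 h 3 min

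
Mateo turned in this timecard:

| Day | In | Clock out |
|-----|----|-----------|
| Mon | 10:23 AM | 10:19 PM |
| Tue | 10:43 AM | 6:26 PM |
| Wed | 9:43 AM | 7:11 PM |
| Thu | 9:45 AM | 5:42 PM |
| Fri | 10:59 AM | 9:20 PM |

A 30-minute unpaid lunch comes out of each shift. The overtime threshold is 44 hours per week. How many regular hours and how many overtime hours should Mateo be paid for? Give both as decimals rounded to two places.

Regular 44.00 hours, overtime 0.92 hours

Mon: 10:23 AM–10:19 PM = 11 h 56 min; less 30 min break → 11 h 26 min
Tue: 10:43 AM–6:26 PM = 7 h 43 min; less 30 min break → 7 h 13 min
Wed: 9:43 AM–7:11 PM = 9 h 28 min; less 30 min break → 8 h 58 min
Thu: 9:45 AM–5:42 PM = 7 h 57 min; less 30 min break → 7 h 27 min
Fri: 10:59 AM–9:20 PM = 10 h 21 min; less 30 min break → 9 h 51 min
Total worked: 44 h 55 min = 44.92 h.
Threshold 44 h → overtime 0 h 55 min, regular 44 h 0 min.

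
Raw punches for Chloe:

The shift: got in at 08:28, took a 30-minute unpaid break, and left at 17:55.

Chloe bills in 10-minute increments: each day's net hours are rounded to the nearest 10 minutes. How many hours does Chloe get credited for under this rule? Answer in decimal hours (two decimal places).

9.00 hours

The shift: 08:28–17:55 = 9 h 27 min − 30 min = 8 h 57 min → rounds to 9 h 0 min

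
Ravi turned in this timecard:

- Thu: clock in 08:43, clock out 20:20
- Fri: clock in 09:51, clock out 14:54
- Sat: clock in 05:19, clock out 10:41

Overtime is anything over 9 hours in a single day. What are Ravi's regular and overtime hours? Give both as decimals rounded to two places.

Thu: 08:43–20:20 = 11 h 37 min
Fri: 09:51–14:54 = 5 h 3 min
Sat: 05:19–10:41 = 5 h 22 min
Thu reg 9 h 0 min / OT 2 h 37 min; Fri reg 5 h 3 min / OT 0 h 0 min; Sat reg 5 h 22 min / OT 0 h 0 min.
Totals: regular 19 h 25 min, overtime 2 h 37 min.

Regular 19.42 hours, overtime 2.62 hours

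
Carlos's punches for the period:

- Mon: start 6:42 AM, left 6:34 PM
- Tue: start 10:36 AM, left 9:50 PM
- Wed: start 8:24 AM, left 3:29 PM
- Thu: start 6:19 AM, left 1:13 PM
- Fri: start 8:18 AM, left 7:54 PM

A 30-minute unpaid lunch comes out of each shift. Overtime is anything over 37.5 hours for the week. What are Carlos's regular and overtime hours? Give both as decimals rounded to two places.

Mon: 6:42 AM–6:34 PM = 11 h 52 min; less 30 min break → 11 h 22 min
Tue: 10:36 AM–9:50 PM = 11 h 14 min; less 30 min break → 10 h 44 min
Wed: 8:24 AM–3:29 PM = 7 h 5 min; less 30 min break → 6 h 35 min
Thu: 6:19 AM–1:13 PM = 6 h 54 min; less 30 min break → 6 h 24 min
Fri: 8:18 AM–7:54 PM = 11 h 36 min; less 30 min break → 11 h 6 min
Total worked: 46 h 11 min = 46.18 h.
Threshold 37.5 h → overtime 8 h 41 min, regular 37 h 30 min.

Regular 37.50 hours, overtime 8.68 hours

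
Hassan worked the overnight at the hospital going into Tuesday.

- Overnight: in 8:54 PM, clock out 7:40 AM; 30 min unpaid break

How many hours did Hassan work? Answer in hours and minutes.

Overnight: 8:54 PM → midnight = 3 h 6 min; midnight → 7:40 AM = 7 h 40 min; span 10 h 46 min; less 30 min break → 10 h 16 min

10 h 16 min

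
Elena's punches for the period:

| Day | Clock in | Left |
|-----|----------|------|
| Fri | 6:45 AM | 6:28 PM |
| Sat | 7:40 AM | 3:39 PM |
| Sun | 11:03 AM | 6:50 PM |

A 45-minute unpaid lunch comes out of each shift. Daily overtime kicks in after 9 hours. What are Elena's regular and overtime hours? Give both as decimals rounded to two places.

Fri: 6:45 AM–6:28 PM = 11 h 43 min; less 45 min break → 10 h 58 min
Sat: 7:40 AM–3:39 PM = 7 h 59 min; less 45 min break → 7 h 14 min
Sun: 11:03 AM–6:50 PM = 7 h 47 min; less 45 min break → 7 h 2 min
Fri reg 9 h 0 min / OT 1 h 58 min; Sat reg 7 h 14 min / OT 0 h 0 min; Sun reg 7 h 2 min / OT 0 h 0 min.
Totals: regular 23 h 16 min, overtime 1 h 58 min.

Regular 23.27 hours, overtime 1.97 hours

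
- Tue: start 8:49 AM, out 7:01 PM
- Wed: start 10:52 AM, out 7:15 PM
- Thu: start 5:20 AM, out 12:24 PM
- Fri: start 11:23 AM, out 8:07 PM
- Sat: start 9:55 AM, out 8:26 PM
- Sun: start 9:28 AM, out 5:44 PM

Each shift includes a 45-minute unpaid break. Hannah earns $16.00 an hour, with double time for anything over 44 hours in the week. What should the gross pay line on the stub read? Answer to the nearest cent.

Tue: 8:49 AM–7:01 PM = 10 h 12 min; less 45 min break → 9 h 27 min
Wed: 10:52 AM–7:15 PM = 8 h 23 min; less 45 min break → 7 h 38 min
Thu: 5:20 AM–12:24 PM = 7 h 4 min; less 45 min break → 6 h 19 min
Fri: 11:23 AM–8:07 PM = 8 h 44 min; less 45 min break → 7 h 59 min
Sat: 9:55 AM–8:26 PM = 10 h 31 min; less 45 min break → 9 h 46 min
Sun: 9:28 AM–5:44 PM = 8 h 16 min; less 45 min break → 7 h 31 min
Total worked: 48 h 40 min = 2920 min.
Regular 44 h 0 min = 2640 min at $16.00/h; overtime 4 h 40 min = 280 min at $32.00/h.
Pay = (2640 × $16.00 + 280 × $32.00) ÷ 60 = $853.33.

$853.33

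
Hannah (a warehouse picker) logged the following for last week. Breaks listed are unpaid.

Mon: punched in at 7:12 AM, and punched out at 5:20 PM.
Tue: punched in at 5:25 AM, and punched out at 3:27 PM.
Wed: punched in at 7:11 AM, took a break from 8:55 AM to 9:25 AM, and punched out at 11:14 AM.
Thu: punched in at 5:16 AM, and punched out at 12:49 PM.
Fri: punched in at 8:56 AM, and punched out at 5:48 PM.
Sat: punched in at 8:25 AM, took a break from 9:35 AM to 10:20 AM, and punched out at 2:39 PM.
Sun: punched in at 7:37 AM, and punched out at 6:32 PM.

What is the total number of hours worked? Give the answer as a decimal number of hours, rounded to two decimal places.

Mon: 7:12 AM–5:20 PM = 10 h 8 min
Tue: 5:25 AM–3:27 PM = 10 h 2 min
Wed: 7:11 AM–11:14 AM = 4 h 3 min; less 30 min break → 3 h 33 min
Thu: 5:16 AM–12:49 PM = 7 h 33 min
Fri: 8:56 AM–5:48 PM = 8 h 52 min
Sat: 8:25 AM–2:39 PM = 6 h 14 min; less 45 min break → 5 h 29 min
Sun: 7:37 AM–6:32 PM = 10 h 55 min
Total: 10 h 8 min + 10 h 2 min + 3 h 33 min + 7 h 33 min + 8 h 52 min + 5 h 29 min + 10 h 55 min = 56 h 32 min.

56.53 hours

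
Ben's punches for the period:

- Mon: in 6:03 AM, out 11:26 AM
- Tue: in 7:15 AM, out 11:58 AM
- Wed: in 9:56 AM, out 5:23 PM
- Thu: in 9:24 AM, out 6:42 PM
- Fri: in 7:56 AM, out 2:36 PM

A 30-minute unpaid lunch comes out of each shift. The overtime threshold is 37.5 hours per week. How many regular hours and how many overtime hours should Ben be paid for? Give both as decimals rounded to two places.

Mon: 6:03 AM–11:26 AM = 5 h 23 min; less 30 min break → 4 h 53 min
Tue: 7:15 AM–11:58 AM = 4 h 43 min; less 30 min break → 4 h 13 min
Wed: 9:56 AM–5:23 PM = 7 h 27 min; less 30 min break → 6 h 57 min
Thu: 9:24 AM–6:42 PM = 9 h 18 min; less 30 min break → 8 h 48 min
Fri: 7:56 AM–2:36 PM = 6 h 40 min; less 30 min break → 6 h 10 min
Total worked: 31 h 1 min = 31.02 h.
Threshold 37.5 h → overtime 0 h 0 min, regular 31 h 1 min.

Regular 31.02 hours, overtime 0.00 hours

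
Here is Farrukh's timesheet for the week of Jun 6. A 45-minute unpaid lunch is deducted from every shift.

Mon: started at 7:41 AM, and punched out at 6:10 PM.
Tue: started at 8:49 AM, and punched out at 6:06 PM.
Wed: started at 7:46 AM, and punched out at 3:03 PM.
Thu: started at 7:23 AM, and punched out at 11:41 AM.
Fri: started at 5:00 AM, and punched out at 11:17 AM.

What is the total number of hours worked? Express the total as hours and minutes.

33 h 53 min

Mon: 7:41 AM–6:10 PM = 10 h 29 min; less 45 min break → 9 h 44 min
Tue: 8:49 AM–6:06 PM = 9 h 17 min; less 45 min break → 8 h 32 min
Wed: 7:46 AM–3:03 PM = 7 h 17 min; less 45 min break → 6 h 32 min
Thu: 7:23 AM–11:41 AM = 4 h 18 min; less 45 min break → 3 h 33 min
Fri: 5:00 AM–11:17 AM = 6 h 17 min; less 45 min break → 5 h 32 min
Total: 9 h 44 min + 8 h 32 min + 6 h 32 min + 3 h 33 min + 5 h 32 min = 33 h 53 min.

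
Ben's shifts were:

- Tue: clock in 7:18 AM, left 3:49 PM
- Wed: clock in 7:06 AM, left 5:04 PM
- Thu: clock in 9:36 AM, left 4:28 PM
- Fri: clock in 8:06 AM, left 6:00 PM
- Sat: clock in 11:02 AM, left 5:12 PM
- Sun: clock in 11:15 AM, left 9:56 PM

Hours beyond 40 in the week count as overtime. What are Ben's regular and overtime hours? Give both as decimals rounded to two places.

Regular 40.00 hours, overtime 12.10 hours

Tue: 7:18 AM–3:49 PM = 8 h 31 min
Wed: 7:06 AM–5:04 PM = 9 h 58 min
Thu: 9:36 AM–4:28 PM = 6 h 52 min
Fri: 8:06 AM–6:00 PM = 9 h 54 min
Sat: 11:02 AM–5:12 PM = 6 h 10 min
Sun: 11:15 AM–9:56 PM = 10 h 41 min
Total worked: 52 h 6 min = 52.10 h.
Threshold 40 h → overtime 12 h 6 min, regular 40 h 0 min.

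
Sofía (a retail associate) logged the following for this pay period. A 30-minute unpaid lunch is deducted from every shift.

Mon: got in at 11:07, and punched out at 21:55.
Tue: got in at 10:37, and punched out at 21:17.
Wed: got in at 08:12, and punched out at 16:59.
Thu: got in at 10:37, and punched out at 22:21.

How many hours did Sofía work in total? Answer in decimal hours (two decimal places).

Mon: 11:07–21:55 = 10 h 48 min; less 30 min break → 10 h 18 min
Tue: 10:37–21:17 = 10 h 40 min; less 30 min break → 10 h 10 min
Wed: 08:12–16:59 = 8 h 47 min; less 30 min break → 8 h 17 min
Thu: 10:37–22:21 = 11 h 44 min; less 30 min break → 11 h 14 min
Total: 10 h 18 min + 10 h 10 min + 8 h 17 min + 11 h 14 min = 39 h 59 min.

39.98 hours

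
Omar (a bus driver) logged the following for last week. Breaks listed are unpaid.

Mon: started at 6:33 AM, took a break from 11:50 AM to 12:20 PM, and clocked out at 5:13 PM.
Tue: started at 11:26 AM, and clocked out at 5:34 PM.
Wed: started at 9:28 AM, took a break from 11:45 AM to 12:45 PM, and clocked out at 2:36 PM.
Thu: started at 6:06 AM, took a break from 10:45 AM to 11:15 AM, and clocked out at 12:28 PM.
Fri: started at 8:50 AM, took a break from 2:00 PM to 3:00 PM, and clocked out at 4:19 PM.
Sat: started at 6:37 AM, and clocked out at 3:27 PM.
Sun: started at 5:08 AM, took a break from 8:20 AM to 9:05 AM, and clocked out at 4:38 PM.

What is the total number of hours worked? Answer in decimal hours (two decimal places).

Mon: 6:33 AM–5:13 PM = 10 h 40 min; less 30 min break → 10 h 10 min
Tue: 11:26 AM–5:34 PM = 6 h 8 min
Wed: 9:28 AM–2:36 PM = 5 h 8 min; less 60 min break → 4 h 8 min
Thu: 6:06 AM–12:28 PM = 6 h 22 min; less 30 min break → 5 h 52 min
Fri: 8:50 AM–4:19 PM = 7 h 29 min; less 60 min break → 6 h 29 min
Sat: 6:37 AM–3:27 PM = 8 h 50 min
Sun: 5:08 AM–4:38 PM = 11 h 30 min; less 45 min break → 10 h 45 min
Total: 10 h 10 min + 6 h 8 min + 4 h 8 min + 5 h 52 min + 6 h 29 min + 8 h 50 min + 10 h 45 min = 52 h 22 min.

52.37 hours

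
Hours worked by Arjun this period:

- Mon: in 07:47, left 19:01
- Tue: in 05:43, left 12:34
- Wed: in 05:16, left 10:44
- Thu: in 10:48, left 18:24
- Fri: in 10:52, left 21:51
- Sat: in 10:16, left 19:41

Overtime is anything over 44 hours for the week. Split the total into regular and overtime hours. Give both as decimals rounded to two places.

Regular 44.00 hours, overtime 7.55 hours

Mon: 07:47–19:01 = 11 h 14 min
Tue: 05:43–12:34 = 6 h 51 min
Wed: 05:16–10:44 = 5 h 28 min
Thu: 10:48–18:24 = 7 h 36 min
Fri: 10:52–21:51 = 10 h 59 min
Sat: 10:16–19:41 = 9 h 25 min
Total worked: 51 h 33 min = 51.55 h.
Threshold 44 h → overtime 7 h 33 min, regular 44 h 0 min.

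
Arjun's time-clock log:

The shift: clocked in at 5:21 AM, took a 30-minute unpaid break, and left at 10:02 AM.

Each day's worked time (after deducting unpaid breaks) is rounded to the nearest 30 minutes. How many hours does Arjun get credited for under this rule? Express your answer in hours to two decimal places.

4.00 hours

The shift: 5:21 AM–10:02 AM = 4 h 41 min − 30 min = 4 h 11 min → rounds to 4 h 0 min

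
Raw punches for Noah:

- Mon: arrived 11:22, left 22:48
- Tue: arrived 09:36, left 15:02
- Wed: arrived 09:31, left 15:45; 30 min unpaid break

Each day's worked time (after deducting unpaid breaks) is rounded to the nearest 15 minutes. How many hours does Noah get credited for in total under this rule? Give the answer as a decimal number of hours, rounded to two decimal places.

22.75 hours

Mon: 11:22–22:48 = 11 h 26 min → rounds to 11 h 30 min
Tue: 09:36–15:02 = 5 h 26 min → rounds to 5 h 30 min
Wed: 09:31–15:45 = 6 h 14 min − 30 min = 5 h 44 min → rounds to 5 h 45 min
Total credited: 22 h 45 min.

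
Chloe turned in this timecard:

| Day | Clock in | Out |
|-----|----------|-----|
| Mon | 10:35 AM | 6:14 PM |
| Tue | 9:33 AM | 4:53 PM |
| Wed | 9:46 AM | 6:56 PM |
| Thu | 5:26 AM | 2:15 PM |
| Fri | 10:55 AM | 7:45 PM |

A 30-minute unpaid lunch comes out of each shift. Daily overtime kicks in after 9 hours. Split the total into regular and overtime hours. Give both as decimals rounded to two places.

Regular 39.30 hours, overtime 0.00 hours

Mon: 10:35 AM–6:14 PM = 7 h 39 min; less 30 min break → 7 h 9 min
Tue: 9:33 AM–4:53 PM = 7 h 20 min; less 30 min break → 6 h 50 min
Wed: 9:46 AM–6:56 PM = 9 h 10 min; less 30 min break → 8 h 40 min
Thu: 5:26 AM–2:15 PM = 8 h 49 min; less 30 min break → 8 h 19 min
Fri: 10:55 AM–7:45 PM = 8 h 50 min; less 30 min break → 8 h 20 min
Mon reg 7 h 9 min / OT 0 h 0 min; Tue reg 6 h 50 min / OT 0 h 0 min; Wed reg 8 h 40 min / OT 0 h 0 min; Thu reg 8 h 19 min / OT 0 h 0 min; Fri reg 8 h 20 min / OT 0 h 0 min.
Totals: regular 39 h 18 min, overtime 0 h 0 min.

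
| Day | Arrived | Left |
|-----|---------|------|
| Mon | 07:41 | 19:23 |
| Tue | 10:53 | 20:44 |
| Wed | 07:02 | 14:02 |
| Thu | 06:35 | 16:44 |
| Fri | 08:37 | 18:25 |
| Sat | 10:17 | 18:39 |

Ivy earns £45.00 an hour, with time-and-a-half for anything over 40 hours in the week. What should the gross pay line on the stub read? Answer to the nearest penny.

Mon: 07:41–19:23 = 11 h 42 min
Tue: 10:53–20:44 = 9 h 51 min
Wed: 07:02–14:02 = 7 h 0 min
Thu: 06:35–16:44 = 10 h 9 min
Fri: 08:37–18:25 = 9 h 48 min
Sat: 10:17–18:39 = 8 h 22 min
Total worked: 56 h 52 min = 3412 min.
Regular 40 h 0 min = 2400 min at £45.00/h; overtime 16 h 52 min = 1012 min at £67.50/h.
Pay = (2400 × £45.00 + 1012 × £67.50) ÷ 60 = £2938.50.

£2938.50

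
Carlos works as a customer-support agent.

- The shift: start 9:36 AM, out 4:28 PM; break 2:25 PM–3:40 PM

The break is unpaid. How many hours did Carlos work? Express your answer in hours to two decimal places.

5.62 hours

The shift: 9:36 AM–4:28 PM = 6 h 52 min; less 75 min break → 5 h 37 min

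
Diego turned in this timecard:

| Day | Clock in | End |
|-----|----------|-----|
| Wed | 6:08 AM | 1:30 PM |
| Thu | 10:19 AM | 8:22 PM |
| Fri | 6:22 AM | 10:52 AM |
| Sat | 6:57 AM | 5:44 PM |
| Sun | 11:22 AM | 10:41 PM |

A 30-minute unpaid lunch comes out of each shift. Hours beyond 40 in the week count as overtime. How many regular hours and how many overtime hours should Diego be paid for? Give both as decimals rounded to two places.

Wed: 6:08 AM–1:30 PM = 7 h 22 min; less 30 min break → 6 h 52 min
Thu: 10:19 AM–8:22 PM = 10 h 3 min; less 30 min break → 9 h 33 min
Fri: 6:22 AM–10:52 AM = 4 h 30 min; less 30 min break → 4 h 0 min
Sat: 6:57 AM–5:44 PM = 10 h 47 min; less 30 min break → 10 h 17 min
Sun: 11:22 AM–10:41 PM = 11 h 19 min; less 30 min break → 10 h 49 min
Total worked: 41 h 31 min = 41.52 h.
Threshold 40 h → overtime 1 h 31 min, regular 40 h 0 min.

Regular 40.00 hours, overtime 1.52 hours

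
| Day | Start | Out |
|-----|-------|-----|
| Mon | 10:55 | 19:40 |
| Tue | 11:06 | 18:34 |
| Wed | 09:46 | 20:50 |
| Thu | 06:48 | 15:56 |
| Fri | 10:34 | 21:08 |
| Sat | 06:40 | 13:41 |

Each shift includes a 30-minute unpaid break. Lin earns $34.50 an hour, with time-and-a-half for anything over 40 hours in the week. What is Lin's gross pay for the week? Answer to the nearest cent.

$1949.25

Mon: 10:55–19:40 = 8 h 45 min; less 30 min break → 8 h 15 min
Tue: 11:06–18:34 = 7 h 28 min; less 30 min break → 6 h 58 min
Wed: 09:46–20:50 = 11 h 4 min; less 30 min break → 10 h 34 min
Thu: 06:48–15:56 = 9 h 8 min; less 30 min break → 8 h 38 min
Fri: 10:34–21:08 = 10 h 34 min; less 30 min break → 10 h 4 min
Sat: 06:40–13:41 = 7 h 1 min; less 30 min break → 6 h 31 min
Total worked: 51 h 0 min = 3060 min.
Regular 40 h 0 min = 2400 min at $34.50/h; overtime 11 h 0 min = 660 min at $51.75/h.
Pay = (2400 × $34.50 + 660 × $51.75) ÷ 60 = $1949.25.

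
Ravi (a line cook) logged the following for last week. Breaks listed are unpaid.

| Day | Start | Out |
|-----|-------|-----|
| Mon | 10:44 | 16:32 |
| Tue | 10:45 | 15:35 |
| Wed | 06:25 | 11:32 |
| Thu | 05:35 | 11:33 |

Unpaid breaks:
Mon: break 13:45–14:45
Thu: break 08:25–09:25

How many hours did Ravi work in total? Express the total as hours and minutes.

19 h 43 min

Mon: 10:44–16:32 = 5 h 48 min; less 60 min break → 4 h 48 min
Tue: 10:45–15:35 = 4 h 50 min
Wed: 06:25–11:32 = 5 h 7 min
Thu: 05:35–11:33 = 5 h 58 min; less 60 min break → 4 h 58 min
Total: 4 h 48 min + 4 h 50 min + 5 h 7 min + 4 h 58 min = 19 h 43 min.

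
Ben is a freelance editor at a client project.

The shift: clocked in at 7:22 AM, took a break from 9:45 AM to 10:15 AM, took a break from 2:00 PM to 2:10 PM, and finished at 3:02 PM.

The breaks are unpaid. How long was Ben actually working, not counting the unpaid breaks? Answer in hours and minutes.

7 h 0 min

The shift: 7:22 AM–3:02 PM = 7 h 40 min; less 40 min break → 7 h 0 min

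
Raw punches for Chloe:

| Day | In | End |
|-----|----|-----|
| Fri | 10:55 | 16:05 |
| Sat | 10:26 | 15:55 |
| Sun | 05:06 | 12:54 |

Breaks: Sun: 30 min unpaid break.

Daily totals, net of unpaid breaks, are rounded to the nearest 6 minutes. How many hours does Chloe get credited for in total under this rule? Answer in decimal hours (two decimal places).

18.00 hours

Fri: 10:55–16:05 = 5 h 10 min → rounds to 5 h 12 min
Sat: 10:26–15:55 = 5 h 29 min → rounds to 5 h 30 min
Sun: 05:06–12:54 = 7 h 48 min − 30 min = 7 h 18 min → rounds to 7 h 18 min
Total credited: 18 h 0 min.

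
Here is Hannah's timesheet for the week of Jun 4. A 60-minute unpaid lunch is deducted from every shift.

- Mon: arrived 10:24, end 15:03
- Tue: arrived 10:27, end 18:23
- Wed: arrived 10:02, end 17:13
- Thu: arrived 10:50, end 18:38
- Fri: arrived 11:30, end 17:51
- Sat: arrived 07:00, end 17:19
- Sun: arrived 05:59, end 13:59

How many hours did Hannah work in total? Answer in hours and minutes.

Mon: 10:24–15:03 = 4 h 39 min; less 60 min break → 3 h 39 min
Tue: 10:27–18:23 = 7 h 56 min; less 60 min break → 6 h 56 min
Wed: 10:02–17:13 = 7 h 11 min; less 60 min break → 6 h 11 min
Thu: 10:50–18:38 = 7 h 48 min; less 60 min break → 6 h 48 min
Fri: 11:30–17:51 = 6 h 21 min; less 60 min break → 5 h 21 min
Sat: 07:00–17:19 = 10 h 19 min; less 60 min break → 9 h 19 min
Sun: 05:59–13:59 = 8 h 0 min; less 60 min break → 7 h 0 min
Total: 3 h 39 min + 6 h 56 min + 6 h 11 min + 6 h 48 min + 5 h 21 min + 9 h 19 min + 7 h 0 min = 45 h 14 min.

45 h 14 min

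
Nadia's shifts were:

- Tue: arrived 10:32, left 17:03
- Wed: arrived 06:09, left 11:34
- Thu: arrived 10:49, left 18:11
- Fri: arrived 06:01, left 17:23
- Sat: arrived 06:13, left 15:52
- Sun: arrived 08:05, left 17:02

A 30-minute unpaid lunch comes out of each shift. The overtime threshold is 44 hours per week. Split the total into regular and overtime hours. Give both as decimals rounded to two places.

Regular 44.00 hours, overtime 2.27 hours

Tue: 10:32–17:03 = 6 h 31 min; less 30 min break → 6 h 1 min
Wed: 06:09–11:34 = 5 h 25 min; less 30 min break → 4 h 55 min
Thu: 10:49–18:11 = 7 h 22 min; less 30 min break → 6 h 52 min
Fri: 06:01–17:23 = 11 h 22 min; less 30 min break → 10 h 52 min
Sat: 06:13–15:52 = 9 h 39 min; less 30 min break → 9 h 9 min
Sun: 08:05–17:02 = 8 h 57 min; less 30 min break → 8 h 27 min
Total worked: 46 h 16 min = 46.27 h.
Threshold 44 h → overtime 2 h 16 min, regular 44 h 0 min.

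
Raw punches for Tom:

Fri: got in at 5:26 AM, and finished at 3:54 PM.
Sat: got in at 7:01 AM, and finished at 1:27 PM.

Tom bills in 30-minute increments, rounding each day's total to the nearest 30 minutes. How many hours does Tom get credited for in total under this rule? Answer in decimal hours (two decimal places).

17.00 hours

Fri: 5:26 AM–3:54 PM = 10 h 28 min → rounds to 10 h 30 min
Sat: 7:01 AM–1:27 PM = 6 h 26 min → rounds to 6 h 30 min
Total credited: 17 h 0 min.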